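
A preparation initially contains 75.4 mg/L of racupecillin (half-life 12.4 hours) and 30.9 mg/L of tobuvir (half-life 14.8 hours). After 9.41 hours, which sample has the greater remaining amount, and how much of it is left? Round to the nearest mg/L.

racupecillin, 45 mg/L

racupecillin: 75.4 × (1/2)^0.75887 ≈ 44.558 mg/L.
tobuvir: 30.9 × (1/2)^0.63581 ≈ 19.887 mg/L.
Racupecillin has more remaining, at ≈ 44.558 mg/L.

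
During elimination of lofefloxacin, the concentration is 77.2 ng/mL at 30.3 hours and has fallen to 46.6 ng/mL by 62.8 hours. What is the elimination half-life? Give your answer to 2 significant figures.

Over Δt = 62.8 − 30.3 = 32.5 hours, the level fell by a factor of 77.2/46.6 ≈ 1.6567.
n = log₂(1.6567) ≈ 0.72827 half-lives, so t½ = 32.5/0.72827 ≈ 44.626 hours.

45 hours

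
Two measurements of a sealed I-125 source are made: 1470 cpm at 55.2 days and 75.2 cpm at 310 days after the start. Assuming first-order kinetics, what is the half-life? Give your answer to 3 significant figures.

Over Δt = 310 − 55.2 = 254.8 days, the level fell by a factor of 1470/75.2 ≈ 19.548.
n = log₂(19.548) ≈ 4.2889 half-lives, so t½ = 254.8/4.2889 ≈ 59.409 days.

59.4 days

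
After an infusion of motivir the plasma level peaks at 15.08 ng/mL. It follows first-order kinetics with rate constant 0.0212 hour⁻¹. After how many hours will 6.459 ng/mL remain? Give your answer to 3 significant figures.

40.0 hours

t½ = ln 2 / k = 0.69315 / 0.0212 ≈ 32.696 hours.
Fraction remaining = 6.459/15.08 ≈ 0.42832.
n = log₂(15.08/6.459) = ln(2.3347)/ln 2 ≈ 1.2233 half-lives.
t = n × t½ = 1.2233 × 32.696 ≈ 39.995 hours.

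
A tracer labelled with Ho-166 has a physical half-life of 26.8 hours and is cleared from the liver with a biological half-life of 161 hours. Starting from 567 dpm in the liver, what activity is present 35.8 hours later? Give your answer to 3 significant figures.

1/t_eff = 1/t_phys + 1/t_biol = 1/26.8 + 1/161 = 0.043525 per hour.
t_eff = 26.8 × 161 / (26.8 + 161) ≈ 22.976 hours.
Remaining = 567 × (1/2)^(35.8/22.976) = 567 × (1/2)^1.5582 ≈ 192.54 dpm.

193 dpm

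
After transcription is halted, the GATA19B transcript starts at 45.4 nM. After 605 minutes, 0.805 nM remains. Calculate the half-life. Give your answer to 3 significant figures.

104 minutes

A/A₀ = 0.805/45.4 ≈ 0.017731.
n = log₂(56.398) ≈ 5.8176 half-lives elapsed in 605 minutes.
t½ = 605/5.8176 ≈ 104 minutes.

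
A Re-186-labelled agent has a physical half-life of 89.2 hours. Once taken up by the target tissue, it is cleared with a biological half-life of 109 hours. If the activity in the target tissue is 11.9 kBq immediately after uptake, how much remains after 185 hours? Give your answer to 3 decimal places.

1/t_eff = 1/t_phys + 1/t_biol = 1/89.2 + 1/109 = 0.020385 per hour.
t_eff = 89.2 × 109 / (89.2 + 109) ≈ 49.055 hours.
Remaining = 11.9 × (1/2)^(185/49.055) = 11.9 × (1/2)^3.7712 ≈ 0.87155 kBq.

0.872 kBq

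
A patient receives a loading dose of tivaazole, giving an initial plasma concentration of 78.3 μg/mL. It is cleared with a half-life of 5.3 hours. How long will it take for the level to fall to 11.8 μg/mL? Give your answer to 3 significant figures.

14.5 hours

Fraction remaining = 11.8/78.3 ≈ 0.1507.
n = log₂(78.3/11.8) = ln(6.6356)/ln 2 ≈ 2.7302 half-lives.
t = n × t½ = 2.7302 × 5.3 ≈ 14.47 hours.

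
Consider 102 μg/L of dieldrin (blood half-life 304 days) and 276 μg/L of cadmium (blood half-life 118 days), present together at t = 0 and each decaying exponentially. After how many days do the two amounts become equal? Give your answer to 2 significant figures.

280 days

Set 102·(1/2)^(t/304) = 276·(1/2)^(t/118).
Taking log₂: log₂(102/276) = t·(1/304 − 1/118).
log₂(0.36957) = -1.4361; 1/304 − 1/118 = -0.0051851.
t = -1.4361 / -0.0051851 ≈ 276.97 days.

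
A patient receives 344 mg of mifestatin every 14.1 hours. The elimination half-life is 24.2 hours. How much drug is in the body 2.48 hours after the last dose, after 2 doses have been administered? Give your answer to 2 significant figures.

The 2 doses were given 16.58, 2.48 hours ago.
Total = 344·(1/2)^(16.58/24.2) + 344·(1/2)^(2.48/24.2)
      = 213.95 + 320.41 ≈ 534.36 mg.

530 mg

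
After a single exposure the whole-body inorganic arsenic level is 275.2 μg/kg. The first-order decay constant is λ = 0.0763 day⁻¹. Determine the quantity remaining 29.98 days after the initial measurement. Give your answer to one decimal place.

27.9 μg/kg

t½ = ln 2 / λ = 0.69315 / 0.0763 ≈ 9.0845 days.
Number of half-lives: n = 29.98/9.0845 ≈ 3.3001.
Remaining = 275.2 × (1/2)^3.3001 = 275.2 × 0.10152 ≈ 27.939 μg/kg.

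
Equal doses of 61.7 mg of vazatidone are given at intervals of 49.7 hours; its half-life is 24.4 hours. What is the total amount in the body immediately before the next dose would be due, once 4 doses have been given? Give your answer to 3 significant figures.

19.8 mg

The 4 doses were given 198.8, 149.1, 99.4, 49.7 hours ago.
Total = 61.7·(1/2)^(198.8/24.4) + 61.7·(1/2)^(149.1/24.4) + 61.7·(1/2)^(99.4/24.4) + 61.7·(1/2)^(49.7/24.4)
      = 0.21759 + 0.89288 + 3.664 + 15.036 ≈ 19.81 mg.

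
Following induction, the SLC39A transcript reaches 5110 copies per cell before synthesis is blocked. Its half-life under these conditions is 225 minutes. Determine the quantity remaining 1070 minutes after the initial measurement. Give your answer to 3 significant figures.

189 copies per cell

Number of half-lives: n = 1070/225 ≈ 4.7556.
Remaining = 5110 × (1/2)^4.7556 = 5110 × 0.03702 ≈ 189.17 copies per cell.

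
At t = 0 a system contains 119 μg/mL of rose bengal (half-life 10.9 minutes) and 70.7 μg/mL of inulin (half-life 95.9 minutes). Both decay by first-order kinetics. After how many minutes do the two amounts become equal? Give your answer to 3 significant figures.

9.24 minutes

Set 119·(1/2)^(t/10.9) = 70.7·(1/2)^(t/95.9).
Taking log₂: log₂(119/70.7) = t·(1/10.9 − 1/95.9).
log₂(1.6832) = 0.75118; 1/10.9 − 1/95.9 = 0.081316.
t = 0.75118 / 0.081316 ≈ 9.2378 minutes.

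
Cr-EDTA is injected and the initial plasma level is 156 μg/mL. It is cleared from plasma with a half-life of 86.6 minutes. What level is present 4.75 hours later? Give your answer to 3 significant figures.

15.9 μg/mL

Convert the elapsed time: 4.75 hours = 285 minutes.
Number of half-lives: n = 285/86.6 ≈ 3.291.
Remaining = 156 × (1/2)^3.291 = 156 × 0.10217 ≈ 15.938 μg/mL.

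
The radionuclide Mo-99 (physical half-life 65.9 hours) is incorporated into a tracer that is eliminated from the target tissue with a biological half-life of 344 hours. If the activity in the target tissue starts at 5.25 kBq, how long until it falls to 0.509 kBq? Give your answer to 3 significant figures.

1/t_eff = 1/t_phys + 1/t_biol = 1/65.9 + 1/344 = 0.018081 per hour.
t_eff = 65.9 × 344 / (65.9 + 344) ≈ 55.305 hours.
n = log₂(5.25/0.509) ≈ 3.3666; t = 3.3666 × 55.305 ≈ 186.19 hours.

186 hours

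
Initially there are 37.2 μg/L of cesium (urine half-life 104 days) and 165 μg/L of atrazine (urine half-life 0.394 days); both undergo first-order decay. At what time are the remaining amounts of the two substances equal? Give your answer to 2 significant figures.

Set 37.2·(1/2)^(t/104) = 165·(1/2)^(t/0.394).
Taking log₂: log₂(37.2/165) = t·(1/104 − 1/0.394).
log₂(0.22545) = -2.1491; 1/104 − 1/0.394 = -2.5285.
t = -2.1491 / -2.5285 ≈ 0.84996 days.

0.85 days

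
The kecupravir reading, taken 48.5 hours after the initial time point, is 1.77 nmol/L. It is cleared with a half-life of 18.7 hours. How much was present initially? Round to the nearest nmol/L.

Number of half-lives elapsed: n = 48.5/18.7 ≈ 2.5936.
A₀ = A × 2^n = 1.77 × 2^2.5936 = 1.77 × 6.036 ≈ 10.684 nmol/L.

11 nmol/L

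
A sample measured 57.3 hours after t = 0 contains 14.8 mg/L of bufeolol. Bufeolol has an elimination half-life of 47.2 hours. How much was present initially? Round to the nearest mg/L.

34 mg/L

Number of half-lives elapsed: n = 57.3/47.2 ≈ 1.214.
A₀ = A × 2^n = 14.8 × 2^1.214 = 14.8 × 2.3198 ≈ 34.333 mg/L.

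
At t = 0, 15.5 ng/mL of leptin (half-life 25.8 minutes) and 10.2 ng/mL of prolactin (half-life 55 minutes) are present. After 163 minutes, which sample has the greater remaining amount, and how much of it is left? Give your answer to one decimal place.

leptin: 15.5 × (1/2)^6.3178 ≈ 0.1943 ng/mL.
prolactin: 10.2 × (1/2)^2.9636 ≈ 1.3075 ng/mL.
Prolactin has more remaining, at ≈ 1.3075 ng/mL.

prolactin, 1.3 ng/mL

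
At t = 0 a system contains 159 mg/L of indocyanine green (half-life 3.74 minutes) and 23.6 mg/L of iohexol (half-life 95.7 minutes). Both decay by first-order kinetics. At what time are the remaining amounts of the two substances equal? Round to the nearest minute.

11 minutes

Set 159·(1/2)^(t/3.74) = 23.6·(1/2)^(t/95.7).
Taking log₂: log₂(159/23.6) = t·(1/3.74 − 1/95.7).
log₂(6.7373) = 2.7522; 1/3.74 − 1/95.7 = 0.25693.
t = 2.7522 / 0.25693 ≈ 10.712 minutes.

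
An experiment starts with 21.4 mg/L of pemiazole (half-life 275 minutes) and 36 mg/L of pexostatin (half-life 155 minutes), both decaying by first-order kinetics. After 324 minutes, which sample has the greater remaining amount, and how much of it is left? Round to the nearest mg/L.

pemiazole, 9 mg/L

pemiazole: 21.4 × (1/2)^1.1782 ≈ 9.4568 mg/L.
pexostatin: 36 × (1/2)^2.0903 ≈ 8.4538 mg/L.
Pemiazole has more remaining, at ≈ 9.4568 mg/L.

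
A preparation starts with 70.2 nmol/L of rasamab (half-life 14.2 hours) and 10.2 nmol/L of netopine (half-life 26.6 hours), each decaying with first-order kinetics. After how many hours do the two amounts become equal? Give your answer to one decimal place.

Set 70.2·(1/2)^(t/14.2) = 10.2·(1/2)^(t/26.6).
Taking log₂: log₂(70.2/10.2) = t·(1/14.2 − 1/26.6).
log₂(6.8824) = 2.7829; 1/14.2 − 1/26.6 = 0.032829.
t = 2.7829 / 0.032829 ≈ 84.771 hours.

84.8 hours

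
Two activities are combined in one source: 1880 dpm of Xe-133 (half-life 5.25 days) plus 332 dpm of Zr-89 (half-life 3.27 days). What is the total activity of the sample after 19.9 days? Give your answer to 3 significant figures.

141 dpm

Xe-133: 1880 × (1/2)^(19.9/5.25) = 1880 × (1/2)^3.7905 ≈ 135.87 dpm.
Zr-89: 332 × (1/2)^(19.9/3.27) = 332 × (1/2)^6.0856 ≈ 4.8886 dpm.
Total = 135.87 + 4.8886 ≈ 140.75 dpm.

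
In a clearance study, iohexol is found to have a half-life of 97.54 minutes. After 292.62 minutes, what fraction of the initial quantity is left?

n = 292.62/97.54 ≈ 3 half-lives.
Fraction remaining = (1/2)^3 ≈ 0.125.

0.125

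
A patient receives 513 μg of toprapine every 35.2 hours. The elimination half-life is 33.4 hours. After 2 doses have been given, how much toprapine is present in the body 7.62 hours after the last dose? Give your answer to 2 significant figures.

650 μg

The 2 doses were given 42.82, 7.62 hours ago.
Total = 513·(1/2)^(42.82/33.4) + 513·(1/2)^(7.62/33.4)
      = 210.95 + 437.96 ≈ 648.92 μg.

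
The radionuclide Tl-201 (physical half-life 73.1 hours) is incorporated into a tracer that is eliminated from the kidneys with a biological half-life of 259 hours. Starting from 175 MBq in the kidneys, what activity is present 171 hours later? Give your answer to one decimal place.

1/t_eff = 1/t_phys + 1/t_biol = 1/73.1 + 1/259 = 0.017541 per hour.
t_eff = 73.1 × 259 / (73.1 + 259) ≈ 57.01 hours.
Remaining = 175 × (1/2)^(171/57.01) = 175 × (1/2)^2.9995 ≈ 21.883 MBq.

21.9 MBq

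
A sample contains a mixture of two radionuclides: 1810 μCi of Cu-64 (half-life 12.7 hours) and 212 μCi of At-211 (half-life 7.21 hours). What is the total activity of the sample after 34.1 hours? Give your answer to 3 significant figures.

289 μCi

Cu-64: 1810 × (1/2)^(34.1/12.7) = 1810 × (1/2)^2.685 ≈ 281.45 μCi.
At-211: 212 × (1/2)^(34.1/7.21) = 212 × (1/2)^4.7295 ≈ 7.991 μCi.
Total = 281.45 + 7.991 ≈ 289.44 μCi.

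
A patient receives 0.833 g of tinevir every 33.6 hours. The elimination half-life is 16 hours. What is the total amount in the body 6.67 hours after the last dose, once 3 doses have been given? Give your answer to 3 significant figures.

0.803 g

The 3 doses were given 73.87, 40.27, 6.67 hours ago.
Total = 0.833·(1/2)^(73.87/16) + 0.833·(1/2)^(40.27/16) + 0.833·(1/2)^(6.67/16)
      = 0.033949 + 0.14554 + 0.62395 ≈ 0.80345 g.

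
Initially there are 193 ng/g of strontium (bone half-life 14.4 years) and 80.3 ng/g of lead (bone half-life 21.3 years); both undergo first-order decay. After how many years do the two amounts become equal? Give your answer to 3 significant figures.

56.2 years

Set 193·(1/2)^(t/14.4) = 80.3·(1/2)^(t/21.3).
Taking log₂: log₂(193/80.3) = t·(1/14.4 − 1/21.3).
log₂(2.4035) = 1.2651; 1/14.4 − 1/21.3 = 0.022496.
t = 1.2651 / 0.022496 ≈ 56.238 years.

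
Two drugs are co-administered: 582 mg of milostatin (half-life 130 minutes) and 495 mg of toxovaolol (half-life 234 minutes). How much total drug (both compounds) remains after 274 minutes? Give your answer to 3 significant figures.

milostatin: 582 × (1/2)^(274/130) = 582 × (1/2)^2.1077 ≈ 135.03 mg.
toxovaolol: 495 × (1/2)^(274/234) = 495 × (1/2)^1.1709 ≈ 219.85 mg.
Total = 135.03 + 219.85 ≈ 354.88 mg.

355 mg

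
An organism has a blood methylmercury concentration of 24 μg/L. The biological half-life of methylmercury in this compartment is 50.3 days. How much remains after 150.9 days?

Elapsed time is 3 half-lives (150.9/50.3).
Each half-life halves the amount: 24 × (1/2)^3 = 24/8 = 3 μg/L.

3 μg/L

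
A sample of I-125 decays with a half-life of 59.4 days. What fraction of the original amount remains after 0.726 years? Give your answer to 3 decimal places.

0.045

0.726 years = 264.99 days.
n = 264.99/59.4 ≈ 4.4611 half-lives.
Fraction remaining = (1/2)^4.4611 ≈ 0.045402.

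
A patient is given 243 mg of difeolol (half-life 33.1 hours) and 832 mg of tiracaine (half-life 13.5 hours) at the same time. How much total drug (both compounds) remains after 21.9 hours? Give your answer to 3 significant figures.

424 mg

difeolol: 243 × (1/2)^(21.9/33.1) = 243 × (1/2)^0.66163 ≈ 153.62 mg.
tiracaine: 832 × (1/2)^(21.9/13.5) = 832 × (1/2)^1.6222 ≈ 270.26 mg.
Total = 153.62 + 270.26 ≈ 423.88 mg.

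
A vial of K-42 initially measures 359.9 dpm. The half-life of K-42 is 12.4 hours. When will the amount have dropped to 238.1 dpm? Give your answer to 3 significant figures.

7.39 hours

Fraction remaining = 238.1/359.9 ≈ 0.66157.
n = log₂(359.9/238.1) = ln(1.5115)/ln 2 ≈ 0.59603 half-lives.
t = n × t½ = 0.59603 × 12.4 ≈ 7.3908 hours.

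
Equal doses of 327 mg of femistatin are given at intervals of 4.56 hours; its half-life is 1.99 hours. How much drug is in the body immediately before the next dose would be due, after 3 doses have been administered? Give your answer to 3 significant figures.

The 3 doses were given 13.68, 9.12, 4.56 hours ago.
Total = 327·(1/2)^(13.68/1.99) + 327·(1/2)^(9.12/1.99) + 327·(1/2)^(4.56/1.99)
      = 2.7871 + 13.644 + 66.796 ≈ 83.227 mg.

83.2 mg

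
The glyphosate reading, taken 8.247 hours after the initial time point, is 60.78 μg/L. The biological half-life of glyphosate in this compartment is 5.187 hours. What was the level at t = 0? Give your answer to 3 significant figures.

Number of half-lives elapsed: n = 8.247/5.187 ≈ 1.5899.
A₀ = A × 2^n = 60.78 × 2^1.5899 = 60.78 × 3.0104 ≈ 182.97 μg/L.

183 μg/L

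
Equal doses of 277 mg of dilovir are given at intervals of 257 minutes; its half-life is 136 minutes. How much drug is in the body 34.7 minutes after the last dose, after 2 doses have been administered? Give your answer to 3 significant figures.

The 2 doses were given 291.7, 34.7 minutes ago.
Total = 277·(1/2)^(291.7/136) + 277·(1/2)^(34.7/136)
      = 62.635 + 232.1 ≈ 294.73 mg.

295 mg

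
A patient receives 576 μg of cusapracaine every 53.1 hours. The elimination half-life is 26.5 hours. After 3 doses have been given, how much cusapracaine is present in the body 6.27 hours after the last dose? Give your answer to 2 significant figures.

640 μg

The 3 doses were given 112.47, 59.37, 6.27 hours ago.
Total = 576·(1/2)^(112.47/26.5) + 576·(1/2)^(59.37/26.5) + 576·(1/2)^(6.27/26.5)
      = 30.395 + 121.9 + 488.87 ≈ 641.17 μg.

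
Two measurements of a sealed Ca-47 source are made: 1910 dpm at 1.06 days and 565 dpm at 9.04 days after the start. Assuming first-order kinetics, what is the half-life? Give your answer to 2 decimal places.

4.54 days

Over Δt = 9.04 − 1.06 = 7.98 days, the level fell by a factor of 1910/565 ≈ 3.3805.
n = log₂(3.3805) ≈ 1.7572 half-lives, so t½ = 7.98/1.7572 ≈ 4.5412 days.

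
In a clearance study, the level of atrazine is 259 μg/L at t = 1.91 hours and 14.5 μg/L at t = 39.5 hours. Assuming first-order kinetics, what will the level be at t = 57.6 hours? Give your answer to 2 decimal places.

Over Δt = 39.5 − 1.91 = 37.59 hours, the level fell by a factor of 259/14.5 ≈ 17.862.
n = log₂(17.862) ≈ 4.1588 half-lives, so t½ = 37.59/4.1588 ≈ 9.0386 hours.
From t = 39.5 to t = 57.6: 14.5 × (1/2)^((57.6−39.5)/9.0386) ≈ 3.6187 μg/L.

3.62 μg/L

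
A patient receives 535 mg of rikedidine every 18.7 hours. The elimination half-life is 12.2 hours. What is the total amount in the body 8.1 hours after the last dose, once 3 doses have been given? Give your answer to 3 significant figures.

The 3 doses were given 45.5, 26.8, 8.1 hours ago.
Total = 535·(1/2)^(45.5/12.2) + 535·(1/2)^(26.8/12.2) + 535·(1/2)^(8.1/12.2)
      = 40.333 + 116.7 + 337.67 ≈ 494.7 mg.

495 mg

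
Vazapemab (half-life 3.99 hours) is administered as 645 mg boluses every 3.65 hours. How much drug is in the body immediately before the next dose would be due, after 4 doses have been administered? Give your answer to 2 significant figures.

670 mg

The 4 doses were given 14.6, 10.95, 7.3, 3.65 hours ago.
Total = 645·(1/2)^(14.6/3.99) + 645·(1/2)^(10.95/3.99) + 645·(1/2)^(7.3/3.99) + 645·(1/2)^(3.65/3.99)
      = 51.056 + 96.255 + 181.47 + 342.12 ≈ 670.9 mg.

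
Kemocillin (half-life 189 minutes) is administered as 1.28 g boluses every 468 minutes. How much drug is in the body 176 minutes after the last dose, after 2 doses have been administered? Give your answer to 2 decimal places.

0.79 g

The 2 doses were given 644, 176 minutes ago.
Total = 1.28·(1/2)^(644/189) + 1.28·(1/2)^(176/189)
      = 0.12064 + 0.67125 ≈ 0.79189 g.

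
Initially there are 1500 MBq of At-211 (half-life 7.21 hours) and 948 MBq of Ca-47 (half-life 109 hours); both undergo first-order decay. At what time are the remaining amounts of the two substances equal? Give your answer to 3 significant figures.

Set 1500·(1/2)^(t/7.21) = 948·(1/2)^(t/109).
Taking log₂: log₂(1500/948) = t·(1/7.21 − 1/109).
log₂(1.5823) = 0.662; 1/7.21 − 1/109 = 0.12952.
t = 0.662 / 0.12952 ≈ 5.1111 hours.

5.11 hours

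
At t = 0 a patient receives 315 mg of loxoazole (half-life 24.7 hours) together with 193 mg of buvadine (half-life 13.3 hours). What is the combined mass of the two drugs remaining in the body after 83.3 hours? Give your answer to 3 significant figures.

32.9 mg

loxoazole: 315 × (1/2)^(83.3/24.7) = 315 × (1/2)^3.3725 ≈ 30.416 mg.
buvadine: 193 × (1/2)^(83.3/13.3) = 193 × (1/2)^6.2632 ≈ 2.5128 mg.
Total = 30.416 + 2.5128 ≈ 32.928 mg.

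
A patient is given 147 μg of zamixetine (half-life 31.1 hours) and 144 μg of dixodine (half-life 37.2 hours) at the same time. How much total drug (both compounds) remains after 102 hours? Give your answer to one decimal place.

36.7 μg

zamixetine: 147 × (1/2)^(102/31.1) = 147 × (1/2)^3.2797 ≈ 15.136 μg.
dixodine: 144 × (1/2)^(102/37.2) = 144 × (1/2)^2.7419 ≈ 21.526 μg.
Total = 15.136 + 21.526 ≈ 36.662 μg.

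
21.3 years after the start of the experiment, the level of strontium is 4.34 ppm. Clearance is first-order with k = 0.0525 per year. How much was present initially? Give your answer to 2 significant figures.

t½ = ln 2 / k = 0.69315 / 0.0525 ≈ 13.203 years.
Number of half-lives elapsed: n = 21.3/13.203 ≈ 1.6133.
A₀ = A × 2^n = 4.34 × 2^1.6133 = 4.34 × 3.0595 ≈ 13.278 ppm.

13 ppm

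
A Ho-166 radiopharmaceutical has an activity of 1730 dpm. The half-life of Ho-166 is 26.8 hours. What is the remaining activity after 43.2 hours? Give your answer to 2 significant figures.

Number of half-lives: n = 43.2/26.8 ≈ 1.6119.
Remaining = 1730 × (1/2)^1.6119 = 1730 × 0.32716 ≈ 565.98 dpm.

570 dpm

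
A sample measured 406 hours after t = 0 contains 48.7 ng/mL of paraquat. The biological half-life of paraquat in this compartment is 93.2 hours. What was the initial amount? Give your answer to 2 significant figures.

Number of half-lives elapsed: n = 406/93.2 ≈ 4.3562.
A₀ = A × 2^n = 48.7 × 2^4.3562 = 48.7 × 20.481 ≈ 997.43 ng/mL.

1000 ng/mL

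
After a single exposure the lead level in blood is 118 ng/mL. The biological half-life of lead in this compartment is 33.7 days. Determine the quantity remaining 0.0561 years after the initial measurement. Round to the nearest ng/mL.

77 ng/mL

Convert the elapsed time: 0.0561 years = 20.4765 days.
Number of half-lives: n = 20.4765/33.7 ≈ 0.60761.
Remaining = 118 × (1/2)^0.60761 = 118 × 0.65628 ≈ 77.441 ng/mL.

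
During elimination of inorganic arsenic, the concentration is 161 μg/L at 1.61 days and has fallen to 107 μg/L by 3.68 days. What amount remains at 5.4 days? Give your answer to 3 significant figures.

76.2 μg/L

Over Δt = 3.68 − 1.61 = 2.07 days, the level fell by a factor of 161/107 ≈ 1.5047.
n = log₂(1.5047) ≈ 0.58945 half-lives, so t½ = 2.07/0.58945 ≈ 3.5117 days.
From t = 3.68 to t = 5.4: 107 × (1/2)^((5.4−3.68)/3.5117) ≈ 76.198 μg/L.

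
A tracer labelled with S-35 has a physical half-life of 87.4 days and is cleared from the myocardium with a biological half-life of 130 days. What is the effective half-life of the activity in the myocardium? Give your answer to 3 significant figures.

1/t_eff = 1/t_phys + 1/t_biol = 1/87.4 + 1/130 = 0.019134 per day.
t_eff = 87.4 × 130 / (87.4 + 130) ≈ 52.263 days.

52.3 days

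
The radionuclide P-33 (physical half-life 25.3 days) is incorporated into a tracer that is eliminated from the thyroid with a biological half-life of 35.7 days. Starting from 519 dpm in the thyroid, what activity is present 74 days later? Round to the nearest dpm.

1/t_eff = 1/t_phys + 1/t_biol = 1/25.3 + 1/35.7 = 0.067537 per day.
t_eff = 25.3 × 35.7 / (25.3 + 35.7) ≈ 14.807 days.
Remaining = 519 × (1/2)^(74/14.807) = 519 × (1/2)^4.9977 ≈ 16.244 dpm.

16 dpm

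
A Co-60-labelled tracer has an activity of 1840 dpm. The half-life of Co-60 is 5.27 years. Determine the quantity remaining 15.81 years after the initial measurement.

Elapsed time is 3 half-lives (15.81/5.27).
Each half-life halves the amount: 1840 × (1/2)^3 = 1840/8 = 230 dpm.

230 dpm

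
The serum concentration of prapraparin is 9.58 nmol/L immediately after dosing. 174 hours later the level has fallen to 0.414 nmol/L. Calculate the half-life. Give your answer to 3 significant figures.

A/A₀ = 0.414/9.58 ≈ 0.043215.
n = log₂(23.14) ≈ 4.5323 half-lives elapsed in 174 hours.
t½ = 174/4.5323 ≈ 38.391 hours.

38.4 hours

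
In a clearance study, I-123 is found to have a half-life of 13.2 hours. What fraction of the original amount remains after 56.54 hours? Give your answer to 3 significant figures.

0.0514

n = 56.54/13.2 ≈ 4.2833 half-lives.
Fraction remaining = (1/2)^4.2833 ≈ 0.051356.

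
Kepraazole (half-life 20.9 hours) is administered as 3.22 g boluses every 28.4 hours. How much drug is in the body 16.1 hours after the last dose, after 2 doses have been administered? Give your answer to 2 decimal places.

2.62 g

The 2 doses were given 44.5, 16.1 hours ago.
Total = 3.22·(1/2)^(44.5/20.9) + 3.22·(1/2)^(16.1/20.9)
      = 0.73605 + 1.8878 ≈ 2.6239 g.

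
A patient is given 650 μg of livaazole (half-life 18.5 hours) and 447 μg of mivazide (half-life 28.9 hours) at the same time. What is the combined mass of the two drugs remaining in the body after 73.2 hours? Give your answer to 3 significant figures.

119 μg

livaazole: 650 × (1/2)^(73.2/18.5) = 650 × (1/2)^3.9568 ≈ 41.861 μg.
mivazide: 447 × (1/2)^(73.2/28.9) = 447 × (1/2)^2.5329 ≈ 77.239 μg.
Total = 41.861 + 77.239 ≈ 119.1 μg.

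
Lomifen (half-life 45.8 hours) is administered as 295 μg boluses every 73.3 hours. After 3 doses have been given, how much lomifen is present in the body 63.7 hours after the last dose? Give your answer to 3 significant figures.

162 μg

The 3 doses were given 210.3, 137, 63.7 hours ago.
Total = 295·(1/2)^(210.3/45.8) + 295·(1/2)^(137/45.8) + 295·(1/2)^(63.7/45.8)
      = 12.234 + 37.099 + 112.5 ≈ 161.83 μg.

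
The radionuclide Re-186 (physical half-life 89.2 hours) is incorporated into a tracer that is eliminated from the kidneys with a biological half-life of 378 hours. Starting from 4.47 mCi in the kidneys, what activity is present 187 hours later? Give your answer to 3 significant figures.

1/t_eff = 1/t_phys + 1/t_biol = 1/89.2 + 1/378 = 0.013856 per hour.
t_eff = 89.2 × 378 / (89.2 + 378) ≈ 72.17 hours.
Remaining = 4.47 × (1/2)^(187/72.17) = 4.47 × (1/2)^2.5911 ≈ 0.74183 mCi.

0.742 mCi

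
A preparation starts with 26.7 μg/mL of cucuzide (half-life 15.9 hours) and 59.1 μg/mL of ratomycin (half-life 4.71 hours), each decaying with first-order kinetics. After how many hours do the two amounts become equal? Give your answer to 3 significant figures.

7.67 hours

Set 26.7·(1/2)^(t/15.9) = 59.1·(1/2)^(t/4.71).
Taking log₂: log₂(26.7/59.1) = t·(1/15.9 − 1/4.71).
log₂(0.45178) = -1.1463; 1/15.9 − 1/4.71 = -0.14942.
t = -1.1463 / -0.14942 ≈ 7.6717 hours.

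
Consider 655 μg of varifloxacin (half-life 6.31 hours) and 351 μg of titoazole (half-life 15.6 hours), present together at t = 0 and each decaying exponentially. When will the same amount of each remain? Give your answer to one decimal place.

9.5 hours

Set 655·(1/2)^(t/6.31) = 351·(1/2)^(t/15.6).
Taking log₂: log₂(655/351) = t·(1/6.31 − 1/15.6).
log₂(1.8661) = 0.90002; 1/6.31 − 1/15.6 = 0.094376.
t = 0.90002 / 0.094376 ≈ 9.5366 hours.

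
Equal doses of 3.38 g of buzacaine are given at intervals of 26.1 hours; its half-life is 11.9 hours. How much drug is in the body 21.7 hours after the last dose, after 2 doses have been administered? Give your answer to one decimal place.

The 2 doses were given 47.8, 21.7 hours ago.
Total = 3.38·(1/2)^(47.8/11.9) + 3.38·(1/2)^(21.7/11.9)
      = 0.2088 + 0.95495 ≈ 1.1638 g.

1.2 g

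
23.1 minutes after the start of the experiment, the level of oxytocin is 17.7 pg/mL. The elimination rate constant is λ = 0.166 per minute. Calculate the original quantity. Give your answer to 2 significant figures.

t½ = ln 2 / λ = 0.69315 / 0.166 ≈ 4.1756 minutes.
Number of half-lives elapsed: n = 23.1/4.1756 ≈ 5.5322.
A₀ = A × 2^n = 17.7 × 2^5.5322 = 17.7 × 46.275 ≈ 819.07 pg/mL.

820 pg/mL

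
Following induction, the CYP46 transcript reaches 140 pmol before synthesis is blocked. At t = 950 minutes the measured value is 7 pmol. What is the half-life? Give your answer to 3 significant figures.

220 minutes

A/A₀ = 7/140 ≈ 0.05.
n = log₂(20) ≈ 4.3219 half-lives elapsed in 950 minutes.
t½ = 950/4.3219 ≈ 219.81 minutes.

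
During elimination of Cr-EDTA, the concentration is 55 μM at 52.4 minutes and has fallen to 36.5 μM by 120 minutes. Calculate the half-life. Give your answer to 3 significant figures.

Over Δt = 120 − 52.4 = 67.6 minutes, the level fell by a factor of 55/36.5 ≈ 1.5068.
n = log₂(1.5068) ≈ 0.59154 half-lives, so t½ = 67.6/0.59154 ≈ 114.28 minutes.

114 minutes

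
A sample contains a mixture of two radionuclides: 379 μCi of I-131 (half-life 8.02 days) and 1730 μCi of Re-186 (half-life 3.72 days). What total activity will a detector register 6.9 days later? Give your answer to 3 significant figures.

687 μCi

I-131: 379 × (1/2)^(6.9/8.02) = 379 × (1/2)^0.86035 ≈ 208.76 μCi.
Re-186: 1730 × (1/2)^(6.9/3.72) = 1730 × (1/2)^1.8548 ≈ 478.28 μCi.
Total = 208.76 + 478.28 ≈ 687.04 μCi.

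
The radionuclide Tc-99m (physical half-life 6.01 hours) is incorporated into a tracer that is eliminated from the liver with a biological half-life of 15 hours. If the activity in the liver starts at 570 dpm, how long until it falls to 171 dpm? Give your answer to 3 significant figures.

7.45 hours

1/t_eff = 1/t_phys + 1/t_biol = 1/6.01 + 1/15 = 0.23306 per hour.
t_eff = 6.01 × 15 / (6.01 + 15) ≈ 4.2908 hours.
n = log₂(570/171) ≈ 1.737; t = 1.737 × 4.2908 ≈ 7.453 hours.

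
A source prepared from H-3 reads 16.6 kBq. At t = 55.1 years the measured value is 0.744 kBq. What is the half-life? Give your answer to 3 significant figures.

A/A₀ = 0.744/16.6 ≈ 0.044819.
n = log₂(22.312) ≈ 4.4797 half-lives elapsed in 55.1 years.
t½ = 55.1/4.4797 ≈ 12.3 years.

12.3 years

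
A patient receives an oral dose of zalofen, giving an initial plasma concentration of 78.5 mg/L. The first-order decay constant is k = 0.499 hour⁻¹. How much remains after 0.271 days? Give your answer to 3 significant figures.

3.06 mg/L

t½ = ln 2 / k = 0.69315 / 0.499 ≈ 1.3891 hours.
Convert the elapsed time: 0.271 days = 6.504 hours.
Number of half-lives: n = 6.504/1.3891 ≈ 4.6823.
Remaining = 78.5 × (1/2)^4.6823 = 78.5 × 0.038949 ≈ 3.0575 mg/L.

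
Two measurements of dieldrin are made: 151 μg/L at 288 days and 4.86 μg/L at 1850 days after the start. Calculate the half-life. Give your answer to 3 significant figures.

Over Δt = 1850 − 288 = 1562 days, the level fell by a factor of 151/4.86 ≈ 31.07.
n = log₂(31.07) ≈ 4.9574 half-lives, so t½ = 1562/4.9574 ≈ 315.08 days.

315 days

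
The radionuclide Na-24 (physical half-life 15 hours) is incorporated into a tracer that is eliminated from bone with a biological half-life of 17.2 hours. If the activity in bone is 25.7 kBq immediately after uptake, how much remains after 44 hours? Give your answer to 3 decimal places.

0.571 kBq

1/t_eff = 1/t_phys + 1/t_biol = 1/15 + 1/17.2 = 0.12481 per hour.
t_eff = 15 × 17.2 / (15 + 17.2) ≈ 8.0124 hours.
Remaining = 25.7 × (1/2)^(44/8.0124) = 25.7 × (1/2)^5.4915 ≈ 0.57126 kBq.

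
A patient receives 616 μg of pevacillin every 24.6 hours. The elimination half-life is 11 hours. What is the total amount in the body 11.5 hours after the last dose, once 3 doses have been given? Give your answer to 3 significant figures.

The 3 doses were given 60.7, 36.1, 11.5 hours ago.
Total = 616·(1/2)^(60.7/11) + 616·(1/2)^(36.1/11) + 616·(1/2)^(11.5/11)
      = 13.441 + 63.337 + 298.45 ≈ 375.23 μg.

375 μg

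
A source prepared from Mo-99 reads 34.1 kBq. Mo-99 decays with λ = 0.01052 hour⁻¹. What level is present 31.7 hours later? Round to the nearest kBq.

t½ = ln 2 / λ = 0.69315 / 0.01052 ≈ 65.889 hours.
Number of half-lives: n = 31.7/65.889 ≈ 0.48112.
Remaining = 34.1 × (1/2)^0.48112 = 34.1 × 0.71642 ≈ 24.43 kBq.

24 kBq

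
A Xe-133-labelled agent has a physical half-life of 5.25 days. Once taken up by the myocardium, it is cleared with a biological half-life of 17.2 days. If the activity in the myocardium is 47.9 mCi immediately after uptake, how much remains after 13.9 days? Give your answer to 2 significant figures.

4.4 mCi

1/t_eff = 1/t_phys + 1/t_biol = 1/5.25 + 1/17.2 = 0.24862 per day.
t_eff = 5.25 × 17.2 / (5.25 + 17.2) ≈ 4.0223 days.
Remaining = 47.9 × (1/2)^(13.9/4.0223) = 47.9 × (1/2)^3.4558 ≈ 4.3656 mCi.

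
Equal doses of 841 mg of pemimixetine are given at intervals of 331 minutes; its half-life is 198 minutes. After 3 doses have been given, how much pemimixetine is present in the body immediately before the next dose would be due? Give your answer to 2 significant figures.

370 mg

The 3 doses were given 993, 662, 331 minutes ago.
Total = 841·(1/2)^(993/198) + 841·(1/2)^(662/198) + 841·(1/2)^(331/198)
      = 26.007 + 82.856 + 263.97 ≈ 372.83 mg.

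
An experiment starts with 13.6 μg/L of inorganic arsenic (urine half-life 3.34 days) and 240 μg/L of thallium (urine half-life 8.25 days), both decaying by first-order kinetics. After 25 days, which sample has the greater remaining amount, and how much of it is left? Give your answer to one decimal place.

thallium, 29.4 μg/L

inorganic arsenic: 13.6 × (1/2)^7.485 ≈ 0.075914 μg/L.
thallium: 240 × (1/2)^3.0303 ≈ 29.376 μg/L.
Thallium has more remaining, at ≈ 29.376 μg/L.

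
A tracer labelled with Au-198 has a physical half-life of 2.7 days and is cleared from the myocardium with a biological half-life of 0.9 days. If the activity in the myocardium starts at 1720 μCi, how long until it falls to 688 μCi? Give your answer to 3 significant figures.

1/t_eff = 1/t_phys + 1/t_biol = 1/2.7 + 1/0.9 = 1.4815 per day.
t_eff = 2.7 × 0.9 / (2.7 + 0.9) ≈ 0.675 days.
n = log₂(1720/688) ≈ 1.3219; t = 1.3219 × 0.675 ≈ 0.8923 days.

0.892 days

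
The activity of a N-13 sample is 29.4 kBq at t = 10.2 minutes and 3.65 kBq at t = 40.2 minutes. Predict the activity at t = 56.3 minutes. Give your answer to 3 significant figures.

1.19 kBq

Over Δt = 40.2 − 10.2 = 30 minutes, the level fell by a factor of 29.4/3.65 ≈ 8.0548.
n = log₂(8.0548) ≈ 3.0098 half-lives, so t½ = 30/3.0098 ≈ 9.9673 minutes.
From t = 40.2 to t = 56.3: 3.65 × (1/2)^((56.3−40.2)/9.9673) ≈ 1.1914 kBq.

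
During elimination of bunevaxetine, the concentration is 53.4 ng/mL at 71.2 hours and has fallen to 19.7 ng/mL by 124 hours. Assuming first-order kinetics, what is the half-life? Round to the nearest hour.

Over Δt = 124 − 71.2 = 52.8 hours, the level fell by a factor of 53.4/19.7 ≈ 2.7107.
n = log₂(2.7107) ≈ 1.4386 half-lives, so t½ = 52.8/1.4386 ≈ 36.701 hours.

37 hours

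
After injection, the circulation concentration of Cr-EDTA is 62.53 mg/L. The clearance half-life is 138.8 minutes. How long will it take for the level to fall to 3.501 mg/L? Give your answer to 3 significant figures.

577 minutes

Fraction remaining = 3.501/62.53 ≈ 0.055989.
n = log₂(62.53/3.501) = ln(17.861)/ln 2 ≈ 4.1587 half-lives.
t = n × t½ = 4.1587 × 138.8 ≈ 577.23 minutes.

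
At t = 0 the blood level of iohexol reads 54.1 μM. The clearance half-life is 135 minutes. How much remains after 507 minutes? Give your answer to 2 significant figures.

Number of half-lives: n = 507/135 ≈ 3.7556.
Remaining = 54.1 × (1/2)^3.7556 = 54.1 × 0.07404 ≈ 4.0056 μM.

4.0 μM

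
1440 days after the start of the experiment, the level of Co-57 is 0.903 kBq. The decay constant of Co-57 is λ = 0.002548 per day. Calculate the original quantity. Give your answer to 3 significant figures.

t½ = ln 2 / λ = 0.69315 / 0.002548 ≈ 272.04 days.
Number of half-lives elapsed: n = 1440/272.04 ≈ 5.2934.
A₀ = A × 2^n = 0.903 × 2^5.2934 = 0.903 × 39.217 ≈ 35.413 kBq.

35.4 kBq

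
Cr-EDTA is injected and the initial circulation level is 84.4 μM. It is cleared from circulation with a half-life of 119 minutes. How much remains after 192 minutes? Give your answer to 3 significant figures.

Number of half-lives: n = 192/119 ≈ 1.6134.
Remaining = 84.4 × (1/2)^1.6134 = 84.4 × 0.32682 ≈ 27.583 μM.

27.6 μM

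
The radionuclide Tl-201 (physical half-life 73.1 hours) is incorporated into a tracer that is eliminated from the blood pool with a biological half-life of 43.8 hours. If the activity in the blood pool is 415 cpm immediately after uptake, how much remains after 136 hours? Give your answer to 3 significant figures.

13.3 cpm

1/t_eff = 1/t_phys + 1/t_biol = 1/73.1 + 1/43.8 = 0.036511 per hour.
t_eff = 73.1 × 43.8 / (73.1 + 43.8) ≈ 27.389 hours.
Remaining = 415 × (1/2)^(136/27.389) = 415 × (1/2)^4.9655 ≈ 13.283 cpm.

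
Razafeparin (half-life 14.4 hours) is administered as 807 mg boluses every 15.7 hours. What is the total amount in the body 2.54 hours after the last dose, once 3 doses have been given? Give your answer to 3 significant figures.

1210 mg

The 3 doses were given 33.94, 18.24, 2.54 hours ago.
Total = 807·(1/2)^(33.94/14.4) + 807·(1/2)^(18.24/14.4) + 807·(1/2)^(2.54/14.4)
      = 157.53 + 335.4 + 714.13 ≈ 1207.1 mg.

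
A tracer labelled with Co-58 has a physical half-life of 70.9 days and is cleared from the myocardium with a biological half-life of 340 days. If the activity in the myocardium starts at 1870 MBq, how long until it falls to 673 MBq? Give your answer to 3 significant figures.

1/t_eff = 1/t_phys + 1/t_biol = 1/70.9 + 1/340 = 0.017046 per day.
t_eff = 70.9 × 340 / (70.9 + 340) ≈ 58.666 days.
n = log₂(1870/673) ≈ 1.4744; t = 1.4744 × 58.666 ≈ 86.495 days.

86.5 days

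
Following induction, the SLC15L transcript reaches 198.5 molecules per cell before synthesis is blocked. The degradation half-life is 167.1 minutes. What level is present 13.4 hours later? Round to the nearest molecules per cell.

7 molecules per cell

Convert the elapsed time: 13.4 hours = 804 minutes.
Number of half-lives: n = 804/167.1 ≈ 4.8115.
Remaining = 198.5 × (1/2)^4.8115 = 198.5 × 0.035612 ≈ 7.069 molecules per cell.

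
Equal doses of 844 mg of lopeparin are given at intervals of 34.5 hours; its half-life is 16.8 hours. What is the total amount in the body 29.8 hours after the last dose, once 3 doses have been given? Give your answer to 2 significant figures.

320 mg

The 3 doses were given 98.8, 64.3, 29.8 hours ago.
Total = 844·(1/2)^(98.8/16.8) + 844·(1/2)^(64.3/16.8) + 844·(1/2)^(29.8/16.8)
      = 14.322 + 59.455 + 246.82 ≈ 320.59 mg.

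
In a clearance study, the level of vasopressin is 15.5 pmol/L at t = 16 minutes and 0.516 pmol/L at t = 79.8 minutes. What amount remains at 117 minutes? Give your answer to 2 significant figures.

Over Δt = 79.8 − 16 = 63.8 minutes, the level fell by a factor of 15.5/0.516 ≈ 30.039.
n = log₂(30.039) ≈ 4.9088 half-lives, so t½ = 63.8/4.9088 ≈ 12.997 minutes.
From t = 79.8 to t = 117: 0.516 × (1/2)^((117−79.8)/12.997) ≈ 0.070967 pmol/L.

0.071 pmol/L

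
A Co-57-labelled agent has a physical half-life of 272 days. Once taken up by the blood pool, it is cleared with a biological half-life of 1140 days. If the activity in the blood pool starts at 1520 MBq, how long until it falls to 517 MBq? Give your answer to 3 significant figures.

342 days

1/t_eff = 1/t_phys + 1/t_biol = 1/272 + 1/1140 = 0.0045537 per day.
t_eff = 272 × 1140 / (272 + 1140) ≈ 219.6 days.
n = log₂(1520/517) ≈ 1.5558; t = 1.5558 × 219.6 ≈ 341.67 days.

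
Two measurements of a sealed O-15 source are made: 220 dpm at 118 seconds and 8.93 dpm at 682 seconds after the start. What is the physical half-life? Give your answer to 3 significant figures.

Over Δt = 682 − 118 = 564 seconds, the level fell by a factor of 220/8.93 ≈ 24.636.
n = log₂(24.636) ≈ 4.6227 half-lives, so t½ = 564/4.6227 ≈ 122.01 seconds.

122 seconds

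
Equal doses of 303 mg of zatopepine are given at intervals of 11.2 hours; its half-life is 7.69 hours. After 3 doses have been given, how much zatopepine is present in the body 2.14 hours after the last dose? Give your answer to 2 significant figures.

The 3 doses were given 24.54, 13.34, 2.14 hours ago.
Total = 303·(1/2)^(24.54/7.69) + 303·(1/2)^(13.34/7.69) + 303·(1/2)^(2.14/7.69)
      = 33.175 + 91.042 + 249.85 ≈ 374.06 mg.

370 mg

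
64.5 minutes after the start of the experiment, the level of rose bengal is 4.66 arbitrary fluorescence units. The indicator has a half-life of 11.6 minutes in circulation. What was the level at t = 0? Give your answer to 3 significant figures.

220 arbitrary fluorescence units

Number of half-lives elapsed: n = 64.5/11.6 ≈ 5.5603.
A₀ = A × 2^n = 4.66 × 2^5.5603 = 4.66 × 47.188 ≈ 219.9 arbitrary fluorescence units.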